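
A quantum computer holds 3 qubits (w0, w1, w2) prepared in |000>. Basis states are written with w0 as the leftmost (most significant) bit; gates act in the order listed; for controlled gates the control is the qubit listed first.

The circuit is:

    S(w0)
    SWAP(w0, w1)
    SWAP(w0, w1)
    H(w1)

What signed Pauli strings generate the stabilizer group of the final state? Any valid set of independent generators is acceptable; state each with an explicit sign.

The final state is stabilized by the group generated by +IXI, +ZII, +IIZ; other independent generating sets are equally valid.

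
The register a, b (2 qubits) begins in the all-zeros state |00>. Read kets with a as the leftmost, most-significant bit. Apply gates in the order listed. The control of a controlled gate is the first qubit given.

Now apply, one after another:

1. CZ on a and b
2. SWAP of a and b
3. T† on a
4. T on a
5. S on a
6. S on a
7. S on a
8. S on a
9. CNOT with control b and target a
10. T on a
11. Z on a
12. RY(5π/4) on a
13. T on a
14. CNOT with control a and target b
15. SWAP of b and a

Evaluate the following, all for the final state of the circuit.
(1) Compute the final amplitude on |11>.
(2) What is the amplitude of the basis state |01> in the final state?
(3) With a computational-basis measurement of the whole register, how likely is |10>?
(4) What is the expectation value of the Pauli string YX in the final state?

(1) The amplitude on |11> is sqrt(sqrt(2) + 2)*exp(I*pi/4)/2.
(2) The final state's coefficient on |01> equals 0.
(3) Outcome |10> occurs with probability 0.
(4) In the final state, YX has expectation -1/2.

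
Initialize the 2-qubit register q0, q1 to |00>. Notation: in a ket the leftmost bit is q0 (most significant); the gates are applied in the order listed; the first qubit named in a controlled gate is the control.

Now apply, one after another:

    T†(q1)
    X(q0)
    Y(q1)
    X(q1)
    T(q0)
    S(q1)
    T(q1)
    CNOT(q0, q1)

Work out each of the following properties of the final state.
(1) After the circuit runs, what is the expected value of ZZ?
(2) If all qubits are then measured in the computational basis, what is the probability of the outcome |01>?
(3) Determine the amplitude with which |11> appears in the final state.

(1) In the final state, ZZ has expectation 1.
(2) A full measurement returns |01> with probability 0.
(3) The amplitude on |11> is exp(3*I*pi/4).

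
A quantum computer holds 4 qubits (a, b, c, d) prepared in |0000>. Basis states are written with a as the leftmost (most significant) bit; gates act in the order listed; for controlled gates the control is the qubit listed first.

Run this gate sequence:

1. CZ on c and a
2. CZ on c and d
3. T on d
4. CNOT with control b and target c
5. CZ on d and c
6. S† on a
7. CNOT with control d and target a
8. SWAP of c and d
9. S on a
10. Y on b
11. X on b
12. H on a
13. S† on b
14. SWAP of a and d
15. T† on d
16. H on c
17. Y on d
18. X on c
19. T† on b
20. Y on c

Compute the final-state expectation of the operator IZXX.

The observable IZXX averages to sqrt(2)/2.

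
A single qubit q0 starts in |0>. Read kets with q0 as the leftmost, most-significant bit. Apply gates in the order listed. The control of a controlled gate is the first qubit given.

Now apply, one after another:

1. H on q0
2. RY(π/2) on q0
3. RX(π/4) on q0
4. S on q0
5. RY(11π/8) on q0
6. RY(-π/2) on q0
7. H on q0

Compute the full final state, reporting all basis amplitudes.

The final amplitudes are -I*sqrt(sqrt(2)/4 + 1/2)*cos(5*pi/16) - I*sqrt(1/2 - sqrt(2)/4)*sin(5*pi/16) on |0>, -I*sqrt(sqrt(2)/4 + 1/2)*sin(5*pi/16) + I*sqrt(1/2 - sqrt(2)/4)*cos(5*pi/16) on |1>.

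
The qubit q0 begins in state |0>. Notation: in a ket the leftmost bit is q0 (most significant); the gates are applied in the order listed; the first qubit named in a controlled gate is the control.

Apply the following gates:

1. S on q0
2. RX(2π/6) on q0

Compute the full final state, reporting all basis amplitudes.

After the circuit, the state carries amplitude sqrt(3)/2 on |0>, -I/2 on |1>.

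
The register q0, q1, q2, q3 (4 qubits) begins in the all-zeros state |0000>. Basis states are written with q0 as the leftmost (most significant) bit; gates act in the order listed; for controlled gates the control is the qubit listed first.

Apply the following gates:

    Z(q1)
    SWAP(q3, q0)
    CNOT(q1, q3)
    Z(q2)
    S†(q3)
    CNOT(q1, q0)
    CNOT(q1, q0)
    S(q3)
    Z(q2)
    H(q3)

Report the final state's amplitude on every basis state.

The final amplitudes are sqrt(2)/2 on |0000>, sqrt(2)/2 on |0001>, and 0 on every other basis state. Key observation: gates 4-9 undo each other exactly, leaving only the rest of the circuit to track.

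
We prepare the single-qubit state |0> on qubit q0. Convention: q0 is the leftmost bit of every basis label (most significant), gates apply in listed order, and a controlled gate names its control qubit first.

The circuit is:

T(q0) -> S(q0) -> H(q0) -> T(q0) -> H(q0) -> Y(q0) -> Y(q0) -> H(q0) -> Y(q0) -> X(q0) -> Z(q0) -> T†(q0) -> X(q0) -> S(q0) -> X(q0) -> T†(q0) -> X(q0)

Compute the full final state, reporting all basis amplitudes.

After the circuit, the state carries amplitude sqrt(2)*exp(I*pi/4)/2 on |0>, -sqrt(2)/2 on |1>.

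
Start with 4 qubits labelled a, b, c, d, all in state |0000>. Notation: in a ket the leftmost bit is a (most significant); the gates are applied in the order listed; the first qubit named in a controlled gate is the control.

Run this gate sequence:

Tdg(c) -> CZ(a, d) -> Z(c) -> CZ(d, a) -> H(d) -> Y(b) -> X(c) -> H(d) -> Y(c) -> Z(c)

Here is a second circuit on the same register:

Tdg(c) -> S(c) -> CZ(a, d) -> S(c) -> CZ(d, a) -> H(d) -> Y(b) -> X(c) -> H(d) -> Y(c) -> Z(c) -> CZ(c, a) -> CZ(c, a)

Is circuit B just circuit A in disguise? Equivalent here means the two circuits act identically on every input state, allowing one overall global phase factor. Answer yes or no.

Yes: on every input state the two circuits agree up to one overall phase factor.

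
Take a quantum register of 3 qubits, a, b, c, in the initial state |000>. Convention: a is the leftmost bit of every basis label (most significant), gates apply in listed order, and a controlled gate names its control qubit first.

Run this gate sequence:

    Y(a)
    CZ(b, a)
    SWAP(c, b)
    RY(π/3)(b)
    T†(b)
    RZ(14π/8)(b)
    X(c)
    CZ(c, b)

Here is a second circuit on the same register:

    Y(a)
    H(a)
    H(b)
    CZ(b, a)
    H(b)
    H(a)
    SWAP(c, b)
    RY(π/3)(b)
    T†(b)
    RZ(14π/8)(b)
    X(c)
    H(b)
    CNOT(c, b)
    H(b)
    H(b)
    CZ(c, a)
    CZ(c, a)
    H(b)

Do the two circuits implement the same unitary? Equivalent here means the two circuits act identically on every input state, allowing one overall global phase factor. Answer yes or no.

No — the two circuits implement different unitaries, even allowing a global phase.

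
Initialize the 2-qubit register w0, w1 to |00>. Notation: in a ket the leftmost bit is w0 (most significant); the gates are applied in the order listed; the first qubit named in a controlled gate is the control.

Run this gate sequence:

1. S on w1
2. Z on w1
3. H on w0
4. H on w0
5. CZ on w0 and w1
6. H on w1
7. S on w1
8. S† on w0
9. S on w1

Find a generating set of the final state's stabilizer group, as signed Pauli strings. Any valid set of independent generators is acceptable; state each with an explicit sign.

One valid set of independent stabilizer generators is -IX, +ZI (any independent generating set of the same group is equally correct). Key observation: the block from step 3 through step 4 cancels to the identity and can be dropped.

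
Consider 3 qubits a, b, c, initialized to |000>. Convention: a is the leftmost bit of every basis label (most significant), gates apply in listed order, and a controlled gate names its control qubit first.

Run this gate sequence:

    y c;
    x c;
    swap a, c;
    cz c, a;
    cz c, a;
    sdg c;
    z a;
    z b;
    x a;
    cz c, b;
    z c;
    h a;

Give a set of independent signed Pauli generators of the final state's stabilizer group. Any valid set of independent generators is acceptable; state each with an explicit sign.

One valid set of independent stabilizer generators is -XII, +IZI, +IIZ (any independent generating set of the same group is equally correct). Key observation: the block from step 4 through step 5 cancels to the identity and can be dropped.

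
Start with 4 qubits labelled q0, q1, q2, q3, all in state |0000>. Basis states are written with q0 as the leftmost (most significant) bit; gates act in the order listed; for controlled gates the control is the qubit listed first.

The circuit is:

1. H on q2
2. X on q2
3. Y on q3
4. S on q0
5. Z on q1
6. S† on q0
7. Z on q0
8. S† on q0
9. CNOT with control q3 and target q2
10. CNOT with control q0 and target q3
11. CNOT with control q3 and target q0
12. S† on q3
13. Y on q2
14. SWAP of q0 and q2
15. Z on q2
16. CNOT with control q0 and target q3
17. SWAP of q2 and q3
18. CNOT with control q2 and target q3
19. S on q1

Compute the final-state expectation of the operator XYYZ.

The observable XYYZ averages to 0.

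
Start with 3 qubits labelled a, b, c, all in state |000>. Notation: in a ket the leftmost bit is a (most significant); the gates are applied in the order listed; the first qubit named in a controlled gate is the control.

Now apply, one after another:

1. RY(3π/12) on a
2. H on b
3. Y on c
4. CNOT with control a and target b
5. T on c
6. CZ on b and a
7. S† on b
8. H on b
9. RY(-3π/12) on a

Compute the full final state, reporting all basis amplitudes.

After the circuit, the state carries amplitude 0 on |000>, (sqrt(2) + 2*I)*exp(I*pi/4)/4 on |001>, 0 on |010>, (-sqrt(2) + 2*I)*exp(I*pi/4)/4 on |011>, 0 on |100>, -sqrt(2)*exp(I*pi/4)/4 on |101>, 0 on |110>, sqrt(2)*exp(I*pi/4)/4 on |111>.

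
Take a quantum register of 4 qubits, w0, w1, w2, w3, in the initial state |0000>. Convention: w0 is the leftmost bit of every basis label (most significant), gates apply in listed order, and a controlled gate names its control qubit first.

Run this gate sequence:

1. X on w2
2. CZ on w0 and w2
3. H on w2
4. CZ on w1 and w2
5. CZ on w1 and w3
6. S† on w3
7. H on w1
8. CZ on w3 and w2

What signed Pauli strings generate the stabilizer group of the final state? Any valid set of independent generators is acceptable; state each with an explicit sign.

One valid set of independent stabilizer generators is +IXII, -IIXI, +ZIII, +IIIZ (any independent generating set of the same group is equally correct).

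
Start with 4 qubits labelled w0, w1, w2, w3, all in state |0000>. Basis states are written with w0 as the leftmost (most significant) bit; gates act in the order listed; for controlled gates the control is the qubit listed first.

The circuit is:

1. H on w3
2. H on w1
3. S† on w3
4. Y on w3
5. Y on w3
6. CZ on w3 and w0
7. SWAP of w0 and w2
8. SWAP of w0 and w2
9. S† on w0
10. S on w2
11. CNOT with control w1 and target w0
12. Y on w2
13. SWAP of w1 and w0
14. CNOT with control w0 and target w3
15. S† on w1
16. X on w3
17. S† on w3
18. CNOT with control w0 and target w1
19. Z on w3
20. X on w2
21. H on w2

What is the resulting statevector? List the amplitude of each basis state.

The final amplitudes are sqrt(2)/4 on |0000>, -sqrt(2)/4 on |0001>, sqrt(2)/4 on |0010>, -sqrt(2)/4 on |0011>, 0 on |0100>, 0 on |0101>, 0 on |0110>, 0 on |0111>, sqrt(2)/4 on |1000>, sqrt(2)/4 on |1001>, sqrt(2)/4 on |1010>, sqrt(2)/4 on |1011>, 0 on |1100>, 0 on |1101>, 0 on |1110>, 0 on |1111>. Key observation: steps 7-8 multiply out to the identity, so the circuit reduces to the remaining gates.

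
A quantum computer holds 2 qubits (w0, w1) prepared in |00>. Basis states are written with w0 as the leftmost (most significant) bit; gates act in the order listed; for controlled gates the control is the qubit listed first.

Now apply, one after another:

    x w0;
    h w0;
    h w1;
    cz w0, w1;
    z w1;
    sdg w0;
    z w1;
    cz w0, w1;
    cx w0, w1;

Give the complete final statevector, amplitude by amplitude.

After the circuit, the state carries amplitude 1/2 on |00>, 1/2 on |01>, I/2 on |10>, I/2 on |11>.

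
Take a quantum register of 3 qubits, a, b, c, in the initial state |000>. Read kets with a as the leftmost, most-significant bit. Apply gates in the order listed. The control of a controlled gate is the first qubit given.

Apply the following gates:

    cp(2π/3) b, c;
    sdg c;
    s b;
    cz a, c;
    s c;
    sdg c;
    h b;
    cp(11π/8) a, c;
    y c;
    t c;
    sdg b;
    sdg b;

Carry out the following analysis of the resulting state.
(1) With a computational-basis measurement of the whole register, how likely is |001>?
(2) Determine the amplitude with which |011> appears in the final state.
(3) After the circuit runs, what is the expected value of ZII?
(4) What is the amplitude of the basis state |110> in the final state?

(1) The probability of measuring |001> is 1/2. Key observation: gates 5-6 undo each other exactly, leaving only the rest of the circuit to track.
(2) |011> carries amplitude -sqrt(2)*exp(3*I*pi/4)/2 in the final state.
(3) In the final state, ZII has expectation 1.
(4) The final state's coefficient on |110> equals 0.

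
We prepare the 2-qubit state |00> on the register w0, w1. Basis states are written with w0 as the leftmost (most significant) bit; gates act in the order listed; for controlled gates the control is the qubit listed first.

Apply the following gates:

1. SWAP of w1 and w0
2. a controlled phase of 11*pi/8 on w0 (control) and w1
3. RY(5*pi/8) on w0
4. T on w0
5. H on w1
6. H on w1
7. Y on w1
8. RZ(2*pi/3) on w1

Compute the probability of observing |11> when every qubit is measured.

A full measurement returns |11> with probability sin(5*pi/16)**2.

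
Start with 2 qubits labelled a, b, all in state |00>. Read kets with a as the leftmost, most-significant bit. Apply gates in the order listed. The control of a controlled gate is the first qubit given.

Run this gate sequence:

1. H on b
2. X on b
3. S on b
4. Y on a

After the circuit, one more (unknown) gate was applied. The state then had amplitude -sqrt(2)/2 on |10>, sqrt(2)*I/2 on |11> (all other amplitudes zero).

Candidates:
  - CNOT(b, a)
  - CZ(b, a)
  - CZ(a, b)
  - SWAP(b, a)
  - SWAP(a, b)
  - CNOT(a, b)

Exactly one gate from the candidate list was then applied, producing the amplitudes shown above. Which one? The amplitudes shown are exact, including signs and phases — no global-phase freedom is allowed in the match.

The unique candidate consistent with the amplitudes is CNOT(a, b).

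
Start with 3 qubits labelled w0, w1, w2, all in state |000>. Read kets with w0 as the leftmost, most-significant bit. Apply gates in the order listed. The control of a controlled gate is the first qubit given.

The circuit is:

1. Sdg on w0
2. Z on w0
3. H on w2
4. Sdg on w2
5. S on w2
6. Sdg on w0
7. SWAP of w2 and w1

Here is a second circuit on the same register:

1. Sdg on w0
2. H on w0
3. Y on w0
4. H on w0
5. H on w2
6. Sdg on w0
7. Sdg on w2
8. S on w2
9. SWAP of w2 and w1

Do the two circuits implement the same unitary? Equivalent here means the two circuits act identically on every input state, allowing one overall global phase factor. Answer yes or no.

No: there is an input state on which the two circuits produce genuinely different outputs (not merely differing by a phase).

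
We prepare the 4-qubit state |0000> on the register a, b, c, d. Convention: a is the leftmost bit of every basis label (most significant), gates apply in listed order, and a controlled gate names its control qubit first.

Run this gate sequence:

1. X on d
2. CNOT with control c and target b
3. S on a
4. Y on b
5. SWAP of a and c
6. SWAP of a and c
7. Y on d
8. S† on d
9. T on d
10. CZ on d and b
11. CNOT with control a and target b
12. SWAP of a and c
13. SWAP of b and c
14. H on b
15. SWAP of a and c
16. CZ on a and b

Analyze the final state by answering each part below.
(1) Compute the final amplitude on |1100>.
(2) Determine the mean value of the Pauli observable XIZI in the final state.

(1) The amplitude on |1100> is -sqrt(2)/2. Key observation: the block from step 5 through step 6 cancels to the identity and can be dropped.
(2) In the final state, XIZI has expectation 0.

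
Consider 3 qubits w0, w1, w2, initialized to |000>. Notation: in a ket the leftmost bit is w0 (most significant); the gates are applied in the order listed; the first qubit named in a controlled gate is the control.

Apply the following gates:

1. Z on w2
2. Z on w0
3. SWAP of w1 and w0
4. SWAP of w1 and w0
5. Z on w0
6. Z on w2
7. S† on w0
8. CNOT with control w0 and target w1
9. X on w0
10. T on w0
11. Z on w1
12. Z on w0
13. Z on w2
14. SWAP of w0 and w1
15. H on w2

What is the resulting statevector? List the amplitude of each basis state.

After the circuit, the state carries amplitude -sqrt(2)*exp(I*pi/4)/2 on |010>, -sqrt(2)*exp(I*pi/4)/2 on |011>, and 0 on every other basis state.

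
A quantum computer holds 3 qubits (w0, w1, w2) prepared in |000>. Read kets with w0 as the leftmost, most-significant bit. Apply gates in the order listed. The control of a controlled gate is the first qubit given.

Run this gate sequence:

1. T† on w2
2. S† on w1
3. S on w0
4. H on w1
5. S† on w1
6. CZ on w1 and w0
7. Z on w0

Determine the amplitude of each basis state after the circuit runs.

After the circuit, the state carries amplitude sqrt(2)/2 on |000>, -sqrt(2)*I/2 on |010>, and 0 on every other basis state.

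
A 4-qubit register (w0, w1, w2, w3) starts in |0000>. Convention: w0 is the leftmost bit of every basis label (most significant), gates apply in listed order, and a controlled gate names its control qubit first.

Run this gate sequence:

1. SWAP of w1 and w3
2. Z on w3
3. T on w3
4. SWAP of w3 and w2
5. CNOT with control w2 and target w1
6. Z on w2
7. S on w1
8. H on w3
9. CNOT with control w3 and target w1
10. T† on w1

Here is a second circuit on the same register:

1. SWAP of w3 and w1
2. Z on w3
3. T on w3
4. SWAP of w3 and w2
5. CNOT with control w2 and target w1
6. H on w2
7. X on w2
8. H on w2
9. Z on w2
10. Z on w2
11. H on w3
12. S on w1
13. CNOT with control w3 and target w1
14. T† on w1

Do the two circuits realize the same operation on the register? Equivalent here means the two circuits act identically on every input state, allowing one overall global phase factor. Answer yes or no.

Yes — the two circuits implement the same unitary up to a global phase.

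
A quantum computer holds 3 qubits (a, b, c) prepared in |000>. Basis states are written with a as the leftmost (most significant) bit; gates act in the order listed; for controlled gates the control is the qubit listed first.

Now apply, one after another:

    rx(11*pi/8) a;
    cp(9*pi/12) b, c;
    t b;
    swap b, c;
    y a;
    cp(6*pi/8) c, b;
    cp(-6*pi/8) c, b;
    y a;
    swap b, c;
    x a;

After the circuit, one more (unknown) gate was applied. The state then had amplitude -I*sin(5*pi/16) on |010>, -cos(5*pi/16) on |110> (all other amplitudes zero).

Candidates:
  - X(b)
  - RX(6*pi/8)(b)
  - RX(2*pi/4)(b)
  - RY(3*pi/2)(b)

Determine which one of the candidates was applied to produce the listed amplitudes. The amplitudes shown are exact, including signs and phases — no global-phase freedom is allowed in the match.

It was X(b) that produced the state shown. Key observation: the block from step 4 through step 9 cancels to the identity and can be dropped.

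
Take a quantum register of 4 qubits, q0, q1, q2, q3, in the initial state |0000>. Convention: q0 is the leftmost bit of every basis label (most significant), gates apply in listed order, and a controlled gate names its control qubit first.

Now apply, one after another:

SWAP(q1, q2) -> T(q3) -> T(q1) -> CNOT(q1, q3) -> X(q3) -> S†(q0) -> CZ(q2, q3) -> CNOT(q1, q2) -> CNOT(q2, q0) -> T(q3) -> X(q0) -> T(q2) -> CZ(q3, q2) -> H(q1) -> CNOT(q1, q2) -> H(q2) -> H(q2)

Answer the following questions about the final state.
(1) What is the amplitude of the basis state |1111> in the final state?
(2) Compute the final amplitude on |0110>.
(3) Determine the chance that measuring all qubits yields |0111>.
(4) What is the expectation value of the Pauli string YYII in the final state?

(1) The amplitude on |1111> is sqrt(2)*exp(I*pi/4)/2.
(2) |0110> carries amplitude 0 in the final state.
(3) A full measurement returns |0111> with probability 0.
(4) The observable YYII averages to 0.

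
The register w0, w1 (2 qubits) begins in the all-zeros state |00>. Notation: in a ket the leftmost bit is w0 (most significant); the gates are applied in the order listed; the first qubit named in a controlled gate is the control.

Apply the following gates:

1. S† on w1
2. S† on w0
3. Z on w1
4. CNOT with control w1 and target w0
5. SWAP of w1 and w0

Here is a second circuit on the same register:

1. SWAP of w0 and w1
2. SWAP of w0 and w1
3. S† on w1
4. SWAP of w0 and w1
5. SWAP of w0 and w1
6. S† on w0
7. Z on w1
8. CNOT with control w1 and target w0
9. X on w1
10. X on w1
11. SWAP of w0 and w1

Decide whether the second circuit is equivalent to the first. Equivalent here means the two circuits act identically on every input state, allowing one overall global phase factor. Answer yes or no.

Yes — the two circuits implement the same unitary up to a global phase.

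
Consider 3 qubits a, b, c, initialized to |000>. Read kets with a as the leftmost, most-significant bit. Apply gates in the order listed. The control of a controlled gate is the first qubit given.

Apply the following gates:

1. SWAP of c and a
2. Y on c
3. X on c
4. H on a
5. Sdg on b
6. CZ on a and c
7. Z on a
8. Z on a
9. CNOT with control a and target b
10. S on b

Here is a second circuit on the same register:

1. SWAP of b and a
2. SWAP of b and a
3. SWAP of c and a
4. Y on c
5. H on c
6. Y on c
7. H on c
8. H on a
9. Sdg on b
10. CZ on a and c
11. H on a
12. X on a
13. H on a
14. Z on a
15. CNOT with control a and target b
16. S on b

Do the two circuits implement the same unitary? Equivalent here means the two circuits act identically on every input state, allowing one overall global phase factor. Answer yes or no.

No, they are not equivalent — no single phase factor reconciles the two unitaries.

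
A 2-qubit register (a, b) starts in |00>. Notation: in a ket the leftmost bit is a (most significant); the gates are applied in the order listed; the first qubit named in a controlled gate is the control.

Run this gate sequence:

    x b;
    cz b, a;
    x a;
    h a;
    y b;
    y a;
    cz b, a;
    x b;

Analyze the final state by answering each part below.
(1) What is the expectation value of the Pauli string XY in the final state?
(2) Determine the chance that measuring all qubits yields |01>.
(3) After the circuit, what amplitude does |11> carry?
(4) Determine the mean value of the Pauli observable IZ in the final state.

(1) The observable XY averages to 0.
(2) The probability of measuring |01> is 1/2.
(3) |11> carries amplitude sqrt(2)/2 in the final state.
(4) In the final state, IZ has expectation -1.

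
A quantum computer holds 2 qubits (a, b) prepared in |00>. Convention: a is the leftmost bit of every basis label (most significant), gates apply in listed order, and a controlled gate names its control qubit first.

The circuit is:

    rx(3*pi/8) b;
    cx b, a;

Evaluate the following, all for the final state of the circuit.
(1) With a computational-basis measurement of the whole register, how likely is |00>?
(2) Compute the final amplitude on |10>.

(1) A full measurement returns |00> with probability cos(3*pi/16)**2.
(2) The final state's coefficient on |10> equals 0.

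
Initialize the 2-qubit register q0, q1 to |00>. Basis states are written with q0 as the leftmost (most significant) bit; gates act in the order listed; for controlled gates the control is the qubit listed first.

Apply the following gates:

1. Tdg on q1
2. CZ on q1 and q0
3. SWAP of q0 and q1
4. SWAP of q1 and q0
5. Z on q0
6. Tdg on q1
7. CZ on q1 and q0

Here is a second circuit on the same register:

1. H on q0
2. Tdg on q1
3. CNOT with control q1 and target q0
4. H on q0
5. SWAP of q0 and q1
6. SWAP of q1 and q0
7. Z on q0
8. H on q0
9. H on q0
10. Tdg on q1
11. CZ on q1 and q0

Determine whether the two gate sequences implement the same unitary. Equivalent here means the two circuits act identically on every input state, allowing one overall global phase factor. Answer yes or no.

Yes — the two circuits implement the same unitary up to a global phase.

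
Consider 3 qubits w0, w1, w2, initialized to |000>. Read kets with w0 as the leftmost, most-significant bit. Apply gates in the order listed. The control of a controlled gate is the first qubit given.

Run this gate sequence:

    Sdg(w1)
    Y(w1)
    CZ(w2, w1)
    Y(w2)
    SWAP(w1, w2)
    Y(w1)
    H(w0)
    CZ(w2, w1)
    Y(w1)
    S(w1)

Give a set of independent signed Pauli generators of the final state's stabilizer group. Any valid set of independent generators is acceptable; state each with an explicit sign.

One valid set of independent stabilizer generators is +XII, -IZI, -IIZ (any independent generating set of the same group is equally correct).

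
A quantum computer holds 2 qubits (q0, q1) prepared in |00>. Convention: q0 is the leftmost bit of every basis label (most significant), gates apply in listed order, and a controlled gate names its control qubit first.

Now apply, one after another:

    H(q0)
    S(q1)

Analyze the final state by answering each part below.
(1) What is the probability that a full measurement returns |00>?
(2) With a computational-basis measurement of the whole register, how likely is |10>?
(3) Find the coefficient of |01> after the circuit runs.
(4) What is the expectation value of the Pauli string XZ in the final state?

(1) A full measurement returns |00> with probability 1/2.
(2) The probability of measuring |10> is 1/2.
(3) The amplitude on |01> is 0.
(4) The expectation value of XZ is 1.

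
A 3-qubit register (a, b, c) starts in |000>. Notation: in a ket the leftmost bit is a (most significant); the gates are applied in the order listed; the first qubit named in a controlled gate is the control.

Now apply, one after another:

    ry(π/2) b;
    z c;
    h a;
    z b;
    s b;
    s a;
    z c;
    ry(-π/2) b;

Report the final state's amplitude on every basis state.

The final amplitudes are sqrt(2)*(1 - I)/4 on |000>, 0 on |001>, sqrt(2)*(-1 - I)/4 on |010>, 0 on |011>, sqrt(2)*(1 + I)/4 on |100>, 0 on |101>, sqrt(2)*(1 - I)/4 on |110>, 0 on |111>.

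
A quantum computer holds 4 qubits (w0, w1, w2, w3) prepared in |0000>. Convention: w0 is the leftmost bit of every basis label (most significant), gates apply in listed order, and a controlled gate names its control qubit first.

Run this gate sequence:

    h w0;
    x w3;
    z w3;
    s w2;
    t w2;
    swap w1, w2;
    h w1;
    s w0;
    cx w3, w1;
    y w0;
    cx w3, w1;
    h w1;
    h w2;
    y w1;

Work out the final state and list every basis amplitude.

The final amplitudes are -I/2 on |0101>, -I/2 on |0111>, 1/2 on |1101>, 1/2 on |1111>, and 0 on every other basis state.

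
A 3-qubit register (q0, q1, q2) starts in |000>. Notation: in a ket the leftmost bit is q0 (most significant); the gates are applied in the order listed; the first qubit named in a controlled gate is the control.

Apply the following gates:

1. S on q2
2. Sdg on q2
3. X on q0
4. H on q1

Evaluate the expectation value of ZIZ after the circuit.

In the final state, ZIZ has expectation -1.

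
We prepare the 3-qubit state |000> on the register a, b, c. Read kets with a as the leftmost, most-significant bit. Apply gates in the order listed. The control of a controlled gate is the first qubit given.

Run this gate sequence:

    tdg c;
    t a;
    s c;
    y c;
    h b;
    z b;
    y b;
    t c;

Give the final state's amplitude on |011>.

The amplitude on |011> is -sqrt(2)*exp(I*pi/4)/2.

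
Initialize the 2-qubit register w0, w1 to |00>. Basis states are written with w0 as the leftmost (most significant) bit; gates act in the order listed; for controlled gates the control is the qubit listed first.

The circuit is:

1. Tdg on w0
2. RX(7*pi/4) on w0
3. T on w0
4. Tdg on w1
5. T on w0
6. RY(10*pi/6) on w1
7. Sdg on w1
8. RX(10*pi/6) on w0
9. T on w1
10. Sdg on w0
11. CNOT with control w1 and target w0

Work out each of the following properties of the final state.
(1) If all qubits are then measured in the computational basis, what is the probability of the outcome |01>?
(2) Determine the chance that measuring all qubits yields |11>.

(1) Outcome |01> occurs with probability 1/8 - sqrt(2)/32.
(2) The probability of measuring |11> is sqrt(2)/32 + 1/8.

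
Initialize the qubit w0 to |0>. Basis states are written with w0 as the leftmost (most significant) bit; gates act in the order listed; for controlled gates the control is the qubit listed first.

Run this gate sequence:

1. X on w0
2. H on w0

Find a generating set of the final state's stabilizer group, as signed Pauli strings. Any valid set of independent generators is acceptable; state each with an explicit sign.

The stabilizer group can be generated by -X, among other valid generating sets.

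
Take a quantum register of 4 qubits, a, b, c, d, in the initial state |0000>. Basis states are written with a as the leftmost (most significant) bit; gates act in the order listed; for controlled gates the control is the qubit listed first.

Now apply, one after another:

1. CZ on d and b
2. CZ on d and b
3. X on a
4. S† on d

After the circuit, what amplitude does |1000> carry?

|1000> carries amplitude 1 in the final state.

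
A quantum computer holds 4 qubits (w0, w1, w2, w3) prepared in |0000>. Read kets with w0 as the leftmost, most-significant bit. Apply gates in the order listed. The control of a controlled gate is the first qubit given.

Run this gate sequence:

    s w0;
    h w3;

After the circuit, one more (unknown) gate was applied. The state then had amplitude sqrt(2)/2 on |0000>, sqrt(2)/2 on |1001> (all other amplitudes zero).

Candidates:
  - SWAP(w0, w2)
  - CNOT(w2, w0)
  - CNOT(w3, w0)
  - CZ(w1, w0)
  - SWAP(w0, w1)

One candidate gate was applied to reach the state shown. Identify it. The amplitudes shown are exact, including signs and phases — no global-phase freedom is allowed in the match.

It was CNOT(w3, w0) that produced the state shown.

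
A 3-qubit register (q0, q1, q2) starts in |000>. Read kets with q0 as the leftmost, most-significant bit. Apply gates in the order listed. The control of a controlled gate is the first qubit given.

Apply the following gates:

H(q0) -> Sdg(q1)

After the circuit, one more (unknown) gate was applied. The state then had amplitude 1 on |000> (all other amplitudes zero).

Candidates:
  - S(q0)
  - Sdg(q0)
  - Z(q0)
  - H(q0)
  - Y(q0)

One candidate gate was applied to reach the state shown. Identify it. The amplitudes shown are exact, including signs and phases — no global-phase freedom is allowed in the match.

The applied gate was H(q0).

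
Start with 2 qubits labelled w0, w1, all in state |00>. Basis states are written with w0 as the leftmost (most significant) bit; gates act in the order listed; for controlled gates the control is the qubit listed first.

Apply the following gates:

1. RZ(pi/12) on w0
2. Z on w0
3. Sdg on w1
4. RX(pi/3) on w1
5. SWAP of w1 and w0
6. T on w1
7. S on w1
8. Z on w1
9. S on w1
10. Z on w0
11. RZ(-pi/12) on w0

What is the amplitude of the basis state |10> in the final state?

The final state's coefficient on |10> equals exp(5*I*pi/12)/2.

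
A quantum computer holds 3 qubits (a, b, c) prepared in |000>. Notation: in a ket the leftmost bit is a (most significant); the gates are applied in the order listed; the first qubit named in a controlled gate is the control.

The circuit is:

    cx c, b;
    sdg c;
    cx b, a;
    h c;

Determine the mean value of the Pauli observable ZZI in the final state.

In the final state, ZZI has expectation 1.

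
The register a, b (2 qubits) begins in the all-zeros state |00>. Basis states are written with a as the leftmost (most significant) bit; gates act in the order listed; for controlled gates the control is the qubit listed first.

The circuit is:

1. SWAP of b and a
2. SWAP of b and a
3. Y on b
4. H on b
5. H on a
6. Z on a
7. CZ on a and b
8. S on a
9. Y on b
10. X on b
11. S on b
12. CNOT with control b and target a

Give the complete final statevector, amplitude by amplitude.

The resulting statevector has amplitude -1/2 on |00>, 1/2 on |01>, I/2 on |10>, -I/2 on |11>.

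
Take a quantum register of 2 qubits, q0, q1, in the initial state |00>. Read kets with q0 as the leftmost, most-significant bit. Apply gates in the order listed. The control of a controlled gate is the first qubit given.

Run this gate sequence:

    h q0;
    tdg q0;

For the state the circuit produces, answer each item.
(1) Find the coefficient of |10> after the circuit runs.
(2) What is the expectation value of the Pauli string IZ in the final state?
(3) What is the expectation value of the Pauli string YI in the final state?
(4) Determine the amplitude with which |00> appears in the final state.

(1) The final state's coefficient on |10> equals -sqrt(2)*exp(3*I*pi/4)/2.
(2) In the final state, IZ has expectation 1.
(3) The observable YI averages to -sqrt(2)/2.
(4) The final state's coefficient on |00> equals sqrt(2)/2.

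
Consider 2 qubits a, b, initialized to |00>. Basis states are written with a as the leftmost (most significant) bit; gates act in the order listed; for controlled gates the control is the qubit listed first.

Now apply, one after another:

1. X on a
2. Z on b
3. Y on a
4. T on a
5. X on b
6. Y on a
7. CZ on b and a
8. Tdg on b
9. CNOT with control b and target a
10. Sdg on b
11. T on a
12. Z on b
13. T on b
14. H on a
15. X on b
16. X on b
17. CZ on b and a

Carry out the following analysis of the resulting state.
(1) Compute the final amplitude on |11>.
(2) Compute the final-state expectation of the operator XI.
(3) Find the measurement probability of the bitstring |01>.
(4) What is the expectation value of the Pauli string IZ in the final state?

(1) The amplitude on |11> is sqrt(2)*I/2.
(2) The expectation value of XI is -1.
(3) A full measurement returns |01> with probability 1/2.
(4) The observable IZ averages to -1.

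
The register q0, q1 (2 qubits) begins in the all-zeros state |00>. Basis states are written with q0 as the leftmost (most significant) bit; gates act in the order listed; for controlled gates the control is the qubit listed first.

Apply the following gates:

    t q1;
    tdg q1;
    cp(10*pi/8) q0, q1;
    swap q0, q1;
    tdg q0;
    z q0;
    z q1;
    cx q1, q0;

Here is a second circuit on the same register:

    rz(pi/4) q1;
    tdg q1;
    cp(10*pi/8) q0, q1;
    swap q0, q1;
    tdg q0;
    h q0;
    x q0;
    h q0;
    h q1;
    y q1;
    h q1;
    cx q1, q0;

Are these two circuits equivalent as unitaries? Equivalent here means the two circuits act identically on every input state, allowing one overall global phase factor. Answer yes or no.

No: there is an input state on which the two circuits produce genuinely different outputs (not merely differing by a phase).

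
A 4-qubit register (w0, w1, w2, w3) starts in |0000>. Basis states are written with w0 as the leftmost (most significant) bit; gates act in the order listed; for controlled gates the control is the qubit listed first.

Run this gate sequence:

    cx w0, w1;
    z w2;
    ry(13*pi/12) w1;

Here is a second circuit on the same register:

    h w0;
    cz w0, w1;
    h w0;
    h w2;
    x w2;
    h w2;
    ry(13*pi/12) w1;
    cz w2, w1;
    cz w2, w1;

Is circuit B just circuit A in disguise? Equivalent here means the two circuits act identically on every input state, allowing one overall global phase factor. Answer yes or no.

No — the two circuits implement different unitaries, even allowing a global phase.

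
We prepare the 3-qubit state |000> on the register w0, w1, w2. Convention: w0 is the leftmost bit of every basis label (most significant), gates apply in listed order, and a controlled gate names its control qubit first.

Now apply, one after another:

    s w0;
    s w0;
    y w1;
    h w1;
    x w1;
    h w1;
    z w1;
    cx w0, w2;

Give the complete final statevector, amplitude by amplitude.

After the circuit, the state carries amplitude I on |010>, and 0 on every other basis state. Key observation: the block from step 4 through step 7 cancels to the identity and can be dropped.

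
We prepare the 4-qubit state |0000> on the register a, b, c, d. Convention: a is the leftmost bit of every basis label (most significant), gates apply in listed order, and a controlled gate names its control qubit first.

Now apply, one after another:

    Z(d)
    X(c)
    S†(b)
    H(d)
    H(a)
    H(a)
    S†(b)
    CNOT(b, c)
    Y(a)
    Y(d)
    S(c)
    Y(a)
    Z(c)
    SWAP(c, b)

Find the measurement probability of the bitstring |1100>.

A full measurement returns |1100> with probability 0.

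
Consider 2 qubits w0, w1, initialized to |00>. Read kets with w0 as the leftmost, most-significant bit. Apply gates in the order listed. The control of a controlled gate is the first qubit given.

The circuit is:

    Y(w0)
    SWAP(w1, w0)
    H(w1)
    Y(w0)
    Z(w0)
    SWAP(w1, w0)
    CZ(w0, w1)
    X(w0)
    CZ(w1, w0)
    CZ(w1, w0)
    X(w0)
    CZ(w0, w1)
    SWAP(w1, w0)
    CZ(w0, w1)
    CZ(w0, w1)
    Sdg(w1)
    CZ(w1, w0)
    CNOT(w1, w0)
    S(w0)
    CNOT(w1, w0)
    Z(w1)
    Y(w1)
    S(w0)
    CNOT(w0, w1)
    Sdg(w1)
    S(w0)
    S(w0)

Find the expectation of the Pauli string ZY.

The expectation value of ZY is -1. Key observation: steps 6-13 multiply out to the identity, so the circuit reduces to the remaining gates.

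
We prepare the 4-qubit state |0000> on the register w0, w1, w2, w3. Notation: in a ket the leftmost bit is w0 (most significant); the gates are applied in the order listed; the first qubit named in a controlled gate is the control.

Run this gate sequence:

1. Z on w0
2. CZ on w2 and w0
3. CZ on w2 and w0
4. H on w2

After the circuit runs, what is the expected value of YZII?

The observable YZII averages to 0.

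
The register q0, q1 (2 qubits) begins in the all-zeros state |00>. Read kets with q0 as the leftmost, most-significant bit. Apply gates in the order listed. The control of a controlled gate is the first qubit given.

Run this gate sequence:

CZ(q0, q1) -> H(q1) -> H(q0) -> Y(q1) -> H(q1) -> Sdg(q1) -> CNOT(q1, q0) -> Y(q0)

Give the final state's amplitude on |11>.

The amplitude on |11> is -sqrt(2)*I/2.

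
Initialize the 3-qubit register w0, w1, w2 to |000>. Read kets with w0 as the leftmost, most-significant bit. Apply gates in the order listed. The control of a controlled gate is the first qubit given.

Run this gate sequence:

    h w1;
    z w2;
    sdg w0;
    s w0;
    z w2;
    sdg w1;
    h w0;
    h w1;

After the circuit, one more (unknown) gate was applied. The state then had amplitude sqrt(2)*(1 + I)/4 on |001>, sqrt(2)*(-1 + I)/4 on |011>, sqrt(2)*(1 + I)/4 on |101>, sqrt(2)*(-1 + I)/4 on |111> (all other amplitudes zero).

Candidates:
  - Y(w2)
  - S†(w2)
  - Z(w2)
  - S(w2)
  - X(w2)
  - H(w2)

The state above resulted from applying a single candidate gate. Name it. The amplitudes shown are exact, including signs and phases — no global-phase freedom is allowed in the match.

It was Y(w2) that produced the state shown. Key observation: steps 2-5 multiply out to the identity, so the circuit reduces to the remaining gates.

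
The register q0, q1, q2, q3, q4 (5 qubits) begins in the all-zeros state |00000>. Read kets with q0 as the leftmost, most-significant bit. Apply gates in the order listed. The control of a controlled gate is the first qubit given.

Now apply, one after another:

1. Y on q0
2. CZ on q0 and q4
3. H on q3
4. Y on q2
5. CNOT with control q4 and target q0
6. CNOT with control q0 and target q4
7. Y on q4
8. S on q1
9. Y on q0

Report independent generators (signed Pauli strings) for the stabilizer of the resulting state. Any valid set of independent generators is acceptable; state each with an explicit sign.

The final state is stabilized by the group generated by +IIIXI, +ZIIII, +IZIII, -IIZII, +IIIIZ; other independent generating sets are equally valid.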